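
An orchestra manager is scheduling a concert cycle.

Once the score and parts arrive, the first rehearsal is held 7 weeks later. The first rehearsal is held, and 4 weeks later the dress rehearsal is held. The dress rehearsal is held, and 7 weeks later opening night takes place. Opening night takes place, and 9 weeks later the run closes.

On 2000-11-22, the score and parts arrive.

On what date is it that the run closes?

2001-05-30

The score and parts arrive: Nov 22, 2000.
The first rehearsal is held: Nov 22, 2000 + 7 weeks = Jan 10, 2001.
The dress rehearsal is held: Jan 10, 2001 + 4 weeks = Feb 7, 2001.
Opening night takes place: Feb 7, 2001 + 7 weeks = Mar 28, 2001.
The run closes: Mar 28, 2001 + 9 weeks = May 30, 2001.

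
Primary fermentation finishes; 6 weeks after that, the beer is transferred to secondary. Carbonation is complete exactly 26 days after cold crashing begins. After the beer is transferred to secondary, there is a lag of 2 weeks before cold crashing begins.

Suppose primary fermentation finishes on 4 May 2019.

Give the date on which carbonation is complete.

Primary fermentation finishes: May 4, 2019.
The beer is transferred to secondary: May 4, 2019 + 6 weeks = Jun 15, 2019.
Cold crashing begins: Jun 15, 2019 + 2 weeks = Jun 29, 2019.
Carbonation is complete: Jun 29, 2019 + 26 days = Jul 25, 2019.

25 July 2019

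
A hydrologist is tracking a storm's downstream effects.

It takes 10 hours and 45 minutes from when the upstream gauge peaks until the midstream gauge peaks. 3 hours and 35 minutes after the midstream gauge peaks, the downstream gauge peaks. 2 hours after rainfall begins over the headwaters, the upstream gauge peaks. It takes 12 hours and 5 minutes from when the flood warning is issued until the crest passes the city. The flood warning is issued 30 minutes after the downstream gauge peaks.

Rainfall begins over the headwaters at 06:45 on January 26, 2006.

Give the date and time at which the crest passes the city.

11:40 on January 27, 2006

Rainfall begins over the headwaters: 06:45 Jan 26, 2006.
The upstream gauge peaks: 06:45 Jan 26, 2006 + 2h = 08:45 Jan 26, 2006.
The midstream gauge peaks: 08:45 Jan 26, 2006 + 10h45m = 19:30 Jan 26, 2006.
The downstream gauge peaks: 19:30 Jan 26, 2006 + 3h35m = 23:05 Jan 26, 2006.
The flood warning is issued: 23:05 Jan 26, 2006 + 30m = 23:35 Jan 26, 2006.
The crest passes the city: 23:35 Jan 26, 2006 + 12h05m = 11:40 Jan 27, 2006.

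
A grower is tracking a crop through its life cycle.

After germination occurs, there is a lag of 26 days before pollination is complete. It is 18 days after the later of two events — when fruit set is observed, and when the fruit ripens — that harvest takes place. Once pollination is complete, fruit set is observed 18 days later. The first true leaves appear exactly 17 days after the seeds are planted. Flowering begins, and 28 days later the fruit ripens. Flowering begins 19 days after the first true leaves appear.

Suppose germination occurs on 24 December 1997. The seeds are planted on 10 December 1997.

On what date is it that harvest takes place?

2 March 1998

Germination occurs: Dec 24, 1997.
Pollination is complete: Dec 24, 1997 + 26 days = Jan 19, 1998.
Fruit set is observed: Jan 19, 1998 + 18 days = Feb 6, 1998.
The seeds are planted: Dec 10, 1997.
The first true leaves appear: Dec 10, 1997 + 17 days = Dec 27, 1997.
Flowering begins: Dec 27, 1997 + 19 days = Jan 15, 1998.
The fruit ripens: Jan 15, 1998 + 28 days = Feb 12, 1998.
Both prerequisites met — fruit set is observed (Feb 6, 1998), the fruit ripens (Feb 12, 1998); the later is Feb 12, 1998.
Harvest takes place: Feb 12, 1998 + 18 days = Mar 2, 1998.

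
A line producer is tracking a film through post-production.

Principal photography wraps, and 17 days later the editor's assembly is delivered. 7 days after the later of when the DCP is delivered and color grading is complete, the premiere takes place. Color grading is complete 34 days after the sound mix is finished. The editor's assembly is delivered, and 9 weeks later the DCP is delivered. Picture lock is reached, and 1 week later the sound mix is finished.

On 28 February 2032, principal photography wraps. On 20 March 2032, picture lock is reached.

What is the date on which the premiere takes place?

25 May 2032

Principal photography wraps: Feb 28, 2032.
The editor's assembly is delivered: Feb 28, 2032 + 17 days = Mar 16, 2032.
The DCP is delivered: Mar 16, 2032 + 9 weeks = May 18, 2032.
Picture lock is reached: Mar 20, 2032.
The sound mix is finished: Mar 20, 2032 + 1 week = Mar 27, 2032.
Color grading is complete: Mar 27, 2032 + 34 days = Apr 30, 2032.
Both prerequisites met — the DCP is delivered (May 18, 2032), color grading is complete (Apr 30, 2032); the later is May 18, 2032.
The premiere takes place: May 18, 2032 + 7 days = May 25, 2032.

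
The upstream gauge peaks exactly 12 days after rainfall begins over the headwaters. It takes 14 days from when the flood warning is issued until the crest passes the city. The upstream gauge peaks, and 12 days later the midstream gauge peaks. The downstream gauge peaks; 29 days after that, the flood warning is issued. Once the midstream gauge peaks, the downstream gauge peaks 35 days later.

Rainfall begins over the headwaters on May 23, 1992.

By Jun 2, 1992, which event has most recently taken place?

Rainfall begins over the headwaters: May 23, 1992.
The upstream gauge peaks: May 23, 1992 + 12 days = Jun 4, 1992.
The midstream gauge peaks: Jun 4, 1992 + 12 days = Jun 16, 1992.
The downstream gauge peaks: Jun 16, 1992 + 35 days = Jul 21, 1992.
The flood warning is issued: Jul 21, 1992 + 29 days = Aug 19, 1992.
The crest passes the city: Aug 19, 1992 + 14 days = Sep 2, 1992.
Jun 2, 1992 falls between when rainfall begins over the headwaters (May 23, 1992) and when the upstream gauge peaks (Jun 4, 1992).

Rainfall begins over the headwaters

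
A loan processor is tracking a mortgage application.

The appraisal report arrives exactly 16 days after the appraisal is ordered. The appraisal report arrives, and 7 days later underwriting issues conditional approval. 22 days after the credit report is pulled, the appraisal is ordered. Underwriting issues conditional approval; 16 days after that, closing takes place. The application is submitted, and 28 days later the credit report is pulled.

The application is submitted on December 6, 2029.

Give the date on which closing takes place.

The application is submitted: Dec 6, 2029.
The credit report is pulled: Dec 6, 2029 + 28 days = Jan 3, 2030.
The appraisal is ordered: Jan 3, 2030 + 22 days = Jan 25, 2030.
The appraisal report arrives: Jan 25, 2030 + 16 days = Feb 10, 2030.
Underwriting issues conditional approval: Feb 10, 2030 + 7 days = Feb 17, 2030.
Closing takes place: Feb 17, 2030 + 16 days = Mar 5, 2030.

March 5, 2030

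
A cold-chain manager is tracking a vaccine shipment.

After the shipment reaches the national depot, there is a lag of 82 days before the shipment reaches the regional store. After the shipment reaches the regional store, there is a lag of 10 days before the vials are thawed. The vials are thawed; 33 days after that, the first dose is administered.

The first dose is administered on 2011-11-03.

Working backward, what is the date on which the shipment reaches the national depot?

2011-07-01

The first dose is administered: Nov 3, 2011.
The vials are thawed: Nov 3, 2011 − 33 days = Oct 1, 2011.
The shipment reaches the regional store: Oct 1, 2011 − 10 days = Sep 21, 2011.
The shipment reaches the national depot: Sep 21, 2011 − 82 days = Jul 1, 2011.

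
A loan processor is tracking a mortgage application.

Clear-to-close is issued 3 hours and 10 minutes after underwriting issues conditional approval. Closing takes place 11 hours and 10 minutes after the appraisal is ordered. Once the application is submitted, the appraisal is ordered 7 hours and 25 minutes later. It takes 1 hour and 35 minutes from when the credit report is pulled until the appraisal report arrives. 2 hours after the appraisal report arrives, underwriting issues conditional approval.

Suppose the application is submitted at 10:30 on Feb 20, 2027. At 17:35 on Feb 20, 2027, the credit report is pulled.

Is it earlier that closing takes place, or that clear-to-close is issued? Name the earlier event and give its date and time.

The application is submitted: 10:30 Feb 20, 2027.
The appraisal is ordered: 10:30 Feb 20, 2027 + 7h25m = 17:55 Feb 20, 2027.
Closing takes place: 17:55 Feb 20, 2027 + 11h10m = 05:05 Feb 21, 2027.
The credit report is pulled: 17:35 Feb 20, 2027.
The appraisal report arrives: 17:35 Feb 20, 2027 + 1h35m = 19:10 Feb 20, 2027.
Underwriting issues conditional approval: 19:10 Feb 20, 2027 + 2h = 21:10 Feb 20, 2027.
Clear-to-close is issued: 21:10 Feb 20, 2027 + 3h10m = 00:20 Feb 21, 2027.
Comparing: closing takes place at 05:05 Feb 21, 2027 vs clear-to-close is issued at 00:20 Feb 21, 2027. Earlier: clear-to-close is issued.

Clear-to-close is issued — 00:20 on Feb 21, 2027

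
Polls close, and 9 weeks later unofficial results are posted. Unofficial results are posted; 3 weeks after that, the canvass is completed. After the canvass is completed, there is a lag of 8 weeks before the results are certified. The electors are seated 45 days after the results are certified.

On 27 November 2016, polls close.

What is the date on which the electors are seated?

Polls close: Nov 27, 2016.
Unofficial results are posted: Nov 27, 2016 + 9 weeks = Jan 29, 2017.
The canvass is completed: Jan 29, 2017 + 3 weeks = Feb 19, 2017.
The results are certified: Feb 19, 2017 + 8 weeks = Apr 16, 2017.
The electors are seated: Apr 16, 2017 + 45 days = May 31, 2017.

31 May 2017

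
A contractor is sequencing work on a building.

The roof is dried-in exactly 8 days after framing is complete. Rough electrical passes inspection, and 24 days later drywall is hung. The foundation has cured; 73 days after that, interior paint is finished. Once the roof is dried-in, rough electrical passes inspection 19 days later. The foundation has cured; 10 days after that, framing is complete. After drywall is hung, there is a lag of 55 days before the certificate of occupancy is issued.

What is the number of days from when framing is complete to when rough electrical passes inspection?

Causal path: framing is complete → the roof is dried-in → rough electrical passes inspection.
Total delay along the path: 8 + 19 = 27 days.

27 days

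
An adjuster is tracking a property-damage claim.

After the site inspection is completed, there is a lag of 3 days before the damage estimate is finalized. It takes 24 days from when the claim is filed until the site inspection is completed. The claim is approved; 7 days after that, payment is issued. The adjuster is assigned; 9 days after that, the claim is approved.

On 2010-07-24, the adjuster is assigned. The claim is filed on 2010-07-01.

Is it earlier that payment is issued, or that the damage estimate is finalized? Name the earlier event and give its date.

The adjuster is assigned: Jul 24, 2010.
The claim is approved: Jul 24, 2010 + 9 days = Aug 2, 2010.
Payment is issued: Aug 2, 2010 + 7 days = Aug 9, 2010.
The claim is filed: Jul 1, 2010.
The site inspection is completed: Jul 1, 2010 + 24 days = Jul 25, 2010.
The damage estimate is finalized: Jul 25, 2010 + 3 days = Jul 28, 2010.
Comparing: payment is issued on Aug 9, 2010 vs the damage estimate is finalized on Jul 28, 2010. Earlier: the damage estimate is finalized.

The damage estimate is finalized — 2010-07-28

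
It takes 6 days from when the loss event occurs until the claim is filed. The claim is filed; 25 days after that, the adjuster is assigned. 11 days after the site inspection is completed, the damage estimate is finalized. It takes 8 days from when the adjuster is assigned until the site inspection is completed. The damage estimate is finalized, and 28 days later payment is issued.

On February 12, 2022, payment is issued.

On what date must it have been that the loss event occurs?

November 26, 2021

Payment is issued: Feb 12, 2022.
The damage estimate is finalized: Feb 12, 2022 − 28 days = Jan 15, 2022.
The site inspection is completed: Jan 15, 2022 − 11 days = Jan 4, 2022.
The adjuster is assigned: Jan 4, 2022 − 8 days = Dec 27, 2021.
The claim is filed: Dec 27, 2021 − 25 days = Dec 2, 2021.
The loss event occurs: Dec 2, 2021 − 6 days = Nov 26, 2021.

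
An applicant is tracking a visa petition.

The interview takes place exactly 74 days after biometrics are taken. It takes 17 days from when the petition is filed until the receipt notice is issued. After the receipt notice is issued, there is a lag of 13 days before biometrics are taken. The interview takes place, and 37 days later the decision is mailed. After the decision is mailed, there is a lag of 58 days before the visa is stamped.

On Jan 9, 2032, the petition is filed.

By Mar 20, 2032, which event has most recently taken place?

Biometrics are taken

The petition is filed: Jan 9, 2032.
The receipt notice is issued: Jan 9, 2032 + 17 days = Jan 26, 2032.
Biometrics are taken: Jan 26, 2032 + 13 days = Feb 8, 2032.
The interview takes place: Feb 8, 2032 + 74 days = Apr 22, 2032.
The decision is mailed: Apr 22, 2032 + 37 days = May 29, 2032.
The visa is stamped: May 29, 2032 + 58 days = Jul 26, 2032.
Mar 20, 2032 falls between when biometrics are taken (Feb 8, 2032) and when the interview takes place (Apr 22, 2032).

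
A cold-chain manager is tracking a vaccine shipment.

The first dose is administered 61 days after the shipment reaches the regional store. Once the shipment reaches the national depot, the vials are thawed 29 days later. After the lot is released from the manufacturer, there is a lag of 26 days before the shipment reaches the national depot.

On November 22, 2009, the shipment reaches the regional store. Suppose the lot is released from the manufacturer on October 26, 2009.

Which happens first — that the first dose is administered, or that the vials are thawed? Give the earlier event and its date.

The vials are thawed — December 20, 2009

The shipment reaches the regional store: Nov 22, 2009.
The first dose is administered: Nov 22, 2009 + 61 days = Jan 22, 2010.
The lot is released from the manufacturer: Oct 26, 2009.
The shipment reaches the national depot: Oct 26, 2009 + 26 days = Nov 21, 2009.
The vials are thawed: Nov 21, 2009 + 29 days = Dec 20, 2009.
Comparing: the first dose is administered on Jan 22, 2010 vs the vials are thawed on Dec 20, 2009. Earlier: the vials are thawed.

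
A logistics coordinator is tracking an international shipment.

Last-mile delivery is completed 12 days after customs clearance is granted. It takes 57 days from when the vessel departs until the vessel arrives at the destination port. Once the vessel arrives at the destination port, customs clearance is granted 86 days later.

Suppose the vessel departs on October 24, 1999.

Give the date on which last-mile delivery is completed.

The vessel departs: Oct 24, 1999.
The vessel arrives at the destination port: Oct 24, 1999 + 57 days = Dec 20, 1999.
Customs clearance is granted: Dec 20, 1999 + 86 days = Mar 15, 2000.
Last-mile delivery is completed: Mar 15, 2000 + 12 days = Mar 27, 2000.

March 27, 2000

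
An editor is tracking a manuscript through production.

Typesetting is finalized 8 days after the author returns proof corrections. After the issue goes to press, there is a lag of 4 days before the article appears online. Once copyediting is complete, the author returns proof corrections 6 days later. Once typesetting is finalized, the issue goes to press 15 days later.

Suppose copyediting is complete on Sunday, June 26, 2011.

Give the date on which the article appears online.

Copyediting is complete: Jun 26, 2011.
The author returns proof corrections: Jun 26, 2011 + 6 days = Jul 2, 2011.
Typesetting is finalized: Jul 2, 2011 + 8 days = Jul 10, 2011.
The issue goes to press: Jul 10, 2011 + 15 days = Jul 25, 2011.
The article appears online: Jul 25, 2011 + 4 days = Jul 29, 2011.

Friday, July 29, 2011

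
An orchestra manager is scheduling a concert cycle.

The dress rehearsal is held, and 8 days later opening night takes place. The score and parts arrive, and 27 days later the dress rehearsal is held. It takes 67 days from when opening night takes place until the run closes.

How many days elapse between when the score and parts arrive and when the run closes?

102 days

Causal path: the score and parts arrive → the dress rehearsal is held → opening night takes place → the run closes.
Total delay along the path: 27 + 8 + 67 = 102 days.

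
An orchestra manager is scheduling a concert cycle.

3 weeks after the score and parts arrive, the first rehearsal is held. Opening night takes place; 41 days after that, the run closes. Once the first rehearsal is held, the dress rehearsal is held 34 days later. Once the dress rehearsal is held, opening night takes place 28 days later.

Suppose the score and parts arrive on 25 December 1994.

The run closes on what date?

28 April 1995

The score and parts arrive: Dec 25, 1994.
The first rehearsal is held: Dec 25, 1994 + 3 weeks = Jan 15, 1995.
The dress rehearsal is held: Jan 15, 1995 + 34 days = Feb 18, 1995.
Opening night takes place: Feb 18, 1995 + 28 days = Mar 18, 1995.
The run closes: Mar 18, 1995 + 41 days = Apr 28, 1995.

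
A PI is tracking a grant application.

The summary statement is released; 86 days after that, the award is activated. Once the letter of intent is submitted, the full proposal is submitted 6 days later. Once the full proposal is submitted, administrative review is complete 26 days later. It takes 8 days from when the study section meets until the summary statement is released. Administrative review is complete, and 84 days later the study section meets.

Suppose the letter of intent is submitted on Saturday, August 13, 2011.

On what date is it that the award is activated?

Saturday, March 10, 2012

The letter of intent is submitted: Aug 13, 2011.
The full proposal is submitted: Aug 13, 2011 + 6 days = Aug 19, 2011.
Administrative review is complete: Aug 19, 2011 + 26 days = Sep 14, 2011.
The study section meets: Sep 14, 2011 + 84 days = Dec 7, 2011.
The summary statement is released: Dec 7, 2011 + 8 days = Dec 15, 2011.
The award is activated: Dec 15, 2011 + 86 days = Mar 10, 2012.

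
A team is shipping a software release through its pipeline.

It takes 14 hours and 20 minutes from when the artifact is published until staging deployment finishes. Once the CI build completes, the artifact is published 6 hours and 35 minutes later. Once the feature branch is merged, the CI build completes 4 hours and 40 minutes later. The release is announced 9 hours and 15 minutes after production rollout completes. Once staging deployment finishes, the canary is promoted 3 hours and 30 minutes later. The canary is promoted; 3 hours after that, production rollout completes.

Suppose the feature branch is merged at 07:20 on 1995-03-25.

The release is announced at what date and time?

00:40 on 1995-03-27

The feature branch is merged: 07:20 Mar 25, 1995.
The CI build completes: 07:20 Mar 25, 1995 + 4h40m = 12:00 Mar 25, 1995.
The artifact is published: 12:00 Mar 25, 1995 + 6h35m = 18:35 Mar 25, 1995.
Staging deployment finishes: 18:35 Mar 25, 1995 + 14h20m = 08:55 Mar 26, 1995.
The canary is promoted: 08:55 Mar 26, 1995 + 3h30m = 12:25 Mar 26, 1995.
Production rollout completes: 12:25 Mar 26, 1995 + 3h = 15:25 Mar 26, 1995.
The release is announced: 15:25 Mar 26, 1995 + 9h15m = 00:40 Mar 27, 1995.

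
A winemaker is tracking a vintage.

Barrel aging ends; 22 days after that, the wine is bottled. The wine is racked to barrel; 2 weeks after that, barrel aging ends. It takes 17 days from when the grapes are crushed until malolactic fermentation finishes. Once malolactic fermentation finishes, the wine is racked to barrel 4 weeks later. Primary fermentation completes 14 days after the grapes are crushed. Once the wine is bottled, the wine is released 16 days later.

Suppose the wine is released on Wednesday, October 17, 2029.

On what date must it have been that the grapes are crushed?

The wine is released: Oct 17, 2029.
The wine is bottled: Oct 17, 2029 − 16 days = Oct 1, 2029.
Barrel aging ends: Oct 1, 2029 − 22 days = Sep 9, 2029.
The wine is racked to barrel: Sep 9, 2029 − 2 weeks = Aug 26, 2029.
Malolactic fermentation finishes: Aug 26, 2029 − 4 weeks = Jul 29, 2029.
The grapes are crushed: Jul 29, 2029 − 17 days = Jul 12, 2029.

Thursday, July 12, 2029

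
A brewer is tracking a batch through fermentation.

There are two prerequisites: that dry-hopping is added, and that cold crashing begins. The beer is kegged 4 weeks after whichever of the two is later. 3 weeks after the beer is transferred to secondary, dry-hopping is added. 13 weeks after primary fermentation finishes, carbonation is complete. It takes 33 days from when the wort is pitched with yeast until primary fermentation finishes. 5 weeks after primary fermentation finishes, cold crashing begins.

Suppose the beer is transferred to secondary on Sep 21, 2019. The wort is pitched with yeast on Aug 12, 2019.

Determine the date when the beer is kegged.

Nov 16, 2019

The beer is transferred to secondary: Sep 21, 2019.
Dry-hopping is added: Sep 21, 2019 + 3 weeks = Oct 12, 2019.
The wort is pitched with yeast: Aug 12, 2019.
Primary fermentation finishes: Aug 12, 2019 + 33 days = Sep 14, 2019.
Cold crashing begins: Sep 14, 2019 + 5 weeks = Oct 19, 2019.
Both prerequisites met — dry-hopping is added (Oct 12, 2019), cold crashing begins (Oct 19, 2019); the later is Oct 19, 2019.
The beer is kegged: Oct 19, 2019 + 4 weeks = Nov 16, 2019.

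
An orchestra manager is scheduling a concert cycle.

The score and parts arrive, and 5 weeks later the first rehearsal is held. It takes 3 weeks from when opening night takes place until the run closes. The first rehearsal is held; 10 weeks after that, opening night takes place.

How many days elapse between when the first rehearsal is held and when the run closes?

91 days

Causal path: the first rehearsal is held → opening night takes place → the run closes.
Total delay along the path: 10 + 3 weeks = 13 weeks = 91 days.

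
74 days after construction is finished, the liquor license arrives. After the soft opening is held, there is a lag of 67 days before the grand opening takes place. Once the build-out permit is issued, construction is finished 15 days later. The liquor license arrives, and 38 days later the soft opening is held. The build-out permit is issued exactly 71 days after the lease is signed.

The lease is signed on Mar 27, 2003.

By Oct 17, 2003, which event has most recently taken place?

The soft opening is held

The lease is signed: Mar 27, 2003.
The build-out permit is issued: Mar 27, 2003 + 71 days = Jun 6, 2003.
Construction is finished: Jun 6, 2003 + 15 days = Jun 21, 2003.
The liquor license arrives: Jun 21, 2003 + 74 days = Sep 3, 2003.
The soft opening is held: Sep 3, 2003 + 38 days = Oct 11, 2003.
The grand opening takes place: Oct 11, 2003 + 67 days = Dec 17, 2003.
Oct 17, 2003 falls between when the soft opening is held (Oct 11, 2003) and when the grand opening takes place (Dec 17, 2003).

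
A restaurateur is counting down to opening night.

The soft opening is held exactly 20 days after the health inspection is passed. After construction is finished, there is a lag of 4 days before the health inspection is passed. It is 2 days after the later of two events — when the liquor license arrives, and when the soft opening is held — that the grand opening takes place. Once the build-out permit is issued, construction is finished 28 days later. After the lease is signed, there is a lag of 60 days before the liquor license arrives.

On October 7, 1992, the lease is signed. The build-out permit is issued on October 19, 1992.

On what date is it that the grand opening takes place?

The lease is signed: Oct 7, 1992.
The liquor license arrives: Oct 7, 1992 + 60 days = Dec 6, 1992.
The build-out permit is issued: Oct 19, 1992.
Construction is finished: Oct 19, 1992 + 28 days = Nov 16, 1992.
The health inspection is passed: Nov 16, 1992 + 4 days = Nov 20, 1992.
The soft opening is held: Nov 20, 1992 + 20 days = Dec 10, 1992.
Both prerequisites met — the liquor license arrives (Dec 6, 1992), the soft opening is held (Dec 10, 1992); the later is Dec 10, 1992.
The grand opening takes place: Dec 10, 1992 + 2 days = Dec 12, 1992.

December 12, 1992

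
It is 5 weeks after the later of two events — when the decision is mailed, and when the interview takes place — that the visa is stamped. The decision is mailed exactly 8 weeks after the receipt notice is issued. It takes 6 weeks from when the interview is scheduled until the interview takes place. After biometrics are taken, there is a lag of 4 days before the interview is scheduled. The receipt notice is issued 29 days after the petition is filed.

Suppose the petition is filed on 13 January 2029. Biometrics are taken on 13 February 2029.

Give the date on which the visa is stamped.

13 May 2029

The petition is filed: Jan 13, 2029.
The receipt notice is issued: Jan 13, 2029 + 29 days = Feb 11, 2029.
The decision is mailed: Feb 11, 2029 + 8 weeks = Apr 8, 2029.
Biometrics are taken: Feb 13, 2029.
The interview is scheduled: Feb 13, 2029 + 4 days = Feb 17, 2029.
The interview takes place: Feb 17, 2029 + 6 weeks = Mar 31, 2029.
Both prerequisites met — the decision is mailed (Apr 8, 2029), the interview takes place (Mar 31, 2029); the later is Apr 8, 2029.
The visa is stamped: Apr 8, 2029 + 5 weeks = May 13, 2029.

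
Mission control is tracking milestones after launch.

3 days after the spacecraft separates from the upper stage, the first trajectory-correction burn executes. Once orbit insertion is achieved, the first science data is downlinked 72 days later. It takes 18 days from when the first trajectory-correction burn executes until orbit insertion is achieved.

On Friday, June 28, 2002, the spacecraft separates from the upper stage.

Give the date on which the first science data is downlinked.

The spacecraft separates from the upper stage: Jun 28, 2002.
The first trajectory-correction burn executes: Jun 28, 2002 + 3 days = Jul 1, 2002.
Orbit insertion is achieved: Jul 1, 2002 + 18 days = Jul 19, 2002.
The first science data is downlinked: Jul 19, 2002 + 72 days = Sep 29, 2002.

Sunday, September 29, 2002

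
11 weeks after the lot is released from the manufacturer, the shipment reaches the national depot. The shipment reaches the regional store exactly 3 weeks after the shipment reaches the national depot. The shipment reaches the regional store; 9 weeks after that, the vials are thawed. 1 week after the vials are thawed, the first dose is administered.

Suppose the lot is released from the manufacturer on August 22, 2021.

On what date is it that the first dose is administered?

The lot is released from the manufacturer: Aug 22, 2021.
The shipment reaches the national depot: Aug 22, 2021 + 11 weeks = Nov 7, 2021.
The shipment reaches the regional store: Nov 7, 2021 + 3 weeks = Nov 28, 2021.
The vials are thawed: Nov 28, 2021 + 9 weeks = Jan 30, 2022.
The first dose is administered: Jan 30, 2022 + 1 week = Feb 6, 2022.

February 6, 2022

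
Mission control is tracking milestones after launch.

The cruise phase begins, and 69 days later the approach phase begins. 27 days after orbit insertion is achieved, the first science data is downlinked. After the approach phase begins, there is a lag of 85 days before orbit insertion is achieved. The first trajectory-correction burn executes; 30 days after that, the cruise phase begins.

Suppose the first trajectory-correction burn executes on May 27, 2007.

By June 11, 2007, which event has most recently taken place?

The first trajectory-correction burn executes: May 27, 2007.
The cruise phase begins: May 27, 2007 + 30 days = Jun 26, 2007.
The approach phase begins: Jun 26, 2007 + 69 days = Sep 3, 2007.
Orbit insertion is achieved: Sep 3, 2007 + 85 days = Nov 27, 2007.
The first science data is downlinked: Nov 27, 2007 + 27 days = Dec 24, 2007.
Jun 11, 2007 falls between when the first trajectory-correction burn executes (May 27, 2007) and when the cruise phase begins (Jun 26, 2007).

The first trajectory-correction burn executes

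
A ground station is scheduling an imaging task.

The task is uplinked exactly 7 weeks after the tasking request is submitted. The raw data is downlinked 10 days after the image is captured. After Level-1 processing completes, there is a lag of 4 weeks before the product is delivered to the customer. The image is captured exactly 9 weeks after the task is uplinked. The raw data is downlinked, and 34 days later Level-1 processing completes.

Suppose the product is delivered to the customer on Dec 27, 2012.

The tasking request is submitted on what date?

Jun 26, 2012

The product is delivered to the customer: Dec 27, 2012.
Level-1 processing completes: Dec 27, 2012 − 4 weeks = Nov 29, 2012.
The raw data is downlinked: Nov 29, 2012 − 34 days = Oct 26, 2012.
The image is captured: Oct 26, 2012 − 10 days = Oct 16, 2012.
The task is uplinked: Oct 16, 2012 − 9 weeks = Aug 14, 2012.
The tasking request is submitted: Aug 14, 2012 − 7 weeks = Jun 26, 2012.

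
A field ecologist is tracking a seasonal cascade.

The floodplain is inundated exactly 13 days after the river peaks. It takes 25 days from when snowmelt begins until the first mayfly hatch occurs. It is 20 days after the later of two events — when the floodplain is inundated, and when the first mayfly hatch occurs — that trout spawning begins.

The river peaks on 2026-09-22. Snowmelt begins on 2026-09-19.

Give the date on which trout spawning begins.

2026-11-03

The river peaks: Sep 22, 2026.
The floodplain is inundated: Sep 22, 2026 + 13 days = Oct 5, 2026.
Snowmelt begins: Sep 19, 2026.
The first mayfly hatch occurs: Sep 19, 2026 + 25 days = Oct 14, 2026.
Both prerequisites met — the floodplain is inundated (Oct 5, 2026), the first mayfly hatch occurs (Oct 14, 2026); the later is Oct 14, 2026.
Trout spawning begins: Oct 14, 2026 + 20 days = Nov 3, 2026.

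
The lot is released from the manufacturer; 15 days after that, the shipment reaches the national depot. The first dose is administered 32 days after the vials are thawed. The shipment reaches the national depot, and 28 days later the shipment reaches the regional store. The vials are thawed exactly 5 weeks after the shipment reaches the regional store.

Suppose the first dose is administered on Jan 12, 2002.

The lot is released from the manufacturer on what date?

Sep 24, 2001

The first dose is administered: Jan 12, 2002.
The vials are thawed: Jan 12, 2002 − 32 days = Dec 11, 2001.
The shipment reaches the regional store: Dec 11, 2001 − 5 weeks = Nov 6, 2001.
The shipment reaches the national depot: Nov 6, 2001 − 28 days = Oct 9, 2001.
The lot is released from the manufacturer: Oct 9, 2001 − 15 days = Sep 24, 2001.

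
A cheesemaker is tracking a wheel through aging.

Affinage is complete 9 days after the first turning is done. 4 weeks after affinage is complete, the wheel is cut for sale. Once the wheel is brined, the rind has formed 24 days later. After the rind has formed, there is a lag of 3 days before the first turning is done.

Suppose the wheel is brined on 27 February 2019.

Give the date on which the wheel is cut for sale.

2 May 2019

The wheel is brined: Feb 27, 2019.
The rind has formed: Feb 27, 2019 + 24 days = Mar 23, 2019.
The first turning is done: Mar 23, 2019 + 3 days = Mar 26, 2019.
Affinage is complete: Mar 26, 2019 + 9 days = Apr 4, 2019.
The wheel is cut for sale: Apr 4, 2019 + 4 weeks = May 2, 2019.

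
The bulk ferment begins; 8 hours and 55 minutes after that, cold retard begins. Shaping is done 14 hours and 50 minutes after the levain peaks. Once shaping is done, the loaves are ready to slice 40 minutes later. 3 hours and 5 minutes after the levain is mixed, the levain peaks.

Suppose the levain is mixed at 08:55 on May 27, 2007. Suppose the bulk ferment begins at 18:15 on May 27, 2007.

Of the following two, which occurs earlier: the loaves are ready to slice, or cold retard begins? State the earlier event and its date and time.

The levain is mixed: 08:55 May 27, 2007.
The levain peaks: 08:55 May 27, 2007 + 3h05m = 12:00 May 27, 2007.
Shaping is done: 12:00 May 27, 2007 + 14h50m = 02:50 May 28, 2007.
The loaves are ready to slice: 02:50 May 28, 2007 + 40m = 03:30 May 28, 2007.
The bulk ferment begins: 18:15 May 27, 2007.
Cold retard begins: 18:15 May 27, 2007 + 8h55m = 03:10 May 28, 2007.
Comparing: the loaves are ready to slice at 03:30 May 28, 2007 vs cold retard begins at 03:10 May 28, 2007. Earlier: cold retard begins.

Cold retard begins — 03:10 on May 28, 2007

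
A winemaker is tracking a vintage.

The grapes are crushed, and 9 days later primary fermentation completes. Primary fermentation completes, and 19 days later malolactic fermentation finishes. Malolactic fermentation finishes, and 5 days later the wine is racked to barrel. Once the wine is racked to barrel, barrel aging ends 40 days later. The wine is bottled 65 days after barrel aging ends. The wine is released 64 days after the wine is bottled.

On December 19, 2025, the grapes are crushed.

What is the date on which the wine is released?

The grapes are crushed: Dec 19, 2025.
Primary fermentation completes: Dec 19, 2025 + 9 days = Dec 28, 2025.
Malolactic fermentation finishes: Dec 28, 2025 + 19 days = Jan 16, 2026.
The wine is racked to barrel: Jan 16, 2026 + 5 days = Jan 21, 2026.
Barrel aging ends: Jan 21, 2026 + 40 days = Mar 2, 2026.
The wine is bottled: Mar 2, 2026 + 65 days = May 6, 2026.
The wine is released: May 6, 2026 + 64 days = Jul 9, 2026.

July 9, 2026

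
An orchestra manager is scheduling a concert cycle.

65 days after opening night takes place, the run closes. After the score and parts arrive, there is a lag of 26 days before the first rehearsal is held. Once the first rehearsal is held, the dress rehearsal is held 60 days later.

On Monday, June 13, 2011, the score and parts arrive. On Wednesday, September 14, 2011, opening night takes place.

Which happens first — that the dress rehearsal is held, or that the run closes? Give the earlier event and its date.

The dress rehearsal is held — Wednesday, September 7, 2011

The score and parts arrive: Jun 13, 2011.
The first rehearsal is held: Jun 13, 2011 + 26 days = Jul 9, 2011.
The dress rehearsal is held: Jul 9, 2011 + 60 days = Sep 7, 2011.
Opening night takes place: Sep 14, 2011.
The run closes: Sep 14, 2011 + 65 days = Nov 18, 2011.
Comparing: the dress rehearsal is held on Sep 7, 2011 vs the run closes on Nov 18, 2011. Earlier: the dress rehearsal is held.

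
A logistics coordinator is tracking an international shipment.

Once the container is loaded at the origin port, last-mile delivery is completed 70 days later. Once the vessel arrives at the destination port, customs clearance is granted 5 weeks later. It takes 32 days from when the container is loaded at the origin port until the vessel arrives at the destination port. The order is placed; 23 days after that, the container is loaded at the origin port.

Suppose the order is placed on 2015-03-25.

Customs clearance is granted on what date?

The order is placed: Mar 25, 2015.
The container is loaded at the origin port: Mar 25, 2015 + 23 days = Apr 17, 2015.
The vessel arrives at the destination port: Apr 17, 2015 + 32 days = May 19, 2015.
Customs clearance is granted: May 19, 2015 + 5 weeks = Jun 23, 2015.

2015-06-23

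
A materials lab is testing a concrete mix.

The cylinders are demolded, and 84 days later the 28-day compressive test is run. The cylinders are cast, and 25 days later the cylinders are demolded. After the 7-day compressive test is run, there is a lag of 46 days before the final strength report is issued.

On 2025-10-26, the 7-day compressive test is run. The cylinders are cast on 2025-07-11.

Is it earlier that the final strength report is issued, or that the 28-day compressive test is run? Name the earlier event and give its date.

The 28-day compressive test is run — 2025-10-28

The 7-day compressive test is run: Oct 26, 2025.
The final strength report is issued: Oct 26, 2025 + 46 days = Dec 11, 2025.
The cylinders are cast: Jul 11, 2025.
The cylinders are demolded: Jul 11, 2025 + 25 days = Aug 5, 2025.
The 28-day compressive test is run: Aug 5, 2025 + 84 days = Oct 28, 2025.
Comparing: the final strength report is issued on Dec 11, 2025 vs the 28-day compressive test is run on Oct 28, 2025. Earlier: the 28-day compressive test is run.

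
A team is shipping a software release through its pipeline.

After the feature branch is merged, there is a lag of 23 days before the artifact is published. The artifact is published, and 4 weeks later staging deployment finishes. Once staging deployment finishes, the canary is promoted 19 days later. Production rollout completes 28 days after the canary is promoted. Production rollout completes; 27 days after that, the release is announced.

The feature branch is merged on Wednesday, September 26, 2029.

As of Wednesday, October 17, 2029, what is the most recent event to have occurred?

The feature branch is merged: Sep 26, 2029.
The artifact is published: Sep 26, 2029 + 23 days = Oct 19, 2029.
Staging deployment finishes: Oct 19, 2029 + 4 weeks = Nov 16, 2029.
The canary is promoted: Nov 16, 2029 + 19 days = Dec 5, 2029.
Production rollout completes: Dec 5, 2029 + 28 days = Jan 2, 2030.
The release is announced: Jan 2, 2030 + 27 days = Jan 29, 2030.
Oct 17, 2029 falls between when the feature branch is merged (Sep 26, 2029) and when the artifact is published (Oct 19, 2029).

The feature branch is merged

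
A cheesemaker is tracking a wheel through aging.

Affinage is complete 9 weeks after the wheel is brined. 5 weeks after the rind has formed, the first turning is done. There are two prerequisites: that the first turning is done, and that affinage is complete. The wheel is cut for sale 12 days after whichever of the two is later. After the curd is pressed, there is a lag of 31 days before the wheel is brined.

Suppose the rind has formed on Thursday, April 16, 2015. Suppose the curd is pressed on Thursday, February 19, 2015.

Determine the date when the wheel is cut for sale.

Friday, June 5, 2015

The rind has formed: Apr 16, 2015.
The first turning is done: Apr 16, 2015 + 5 weeks = May 21, 2015.
The curd is pressed: Feb 19, 2015.
The wheel is brined: Feb 19, 2015 + 31 days = Mar 22, 2015.
Affinage is complete: Mar 22, 2015 + 9 weeks = May 24, 2015.
Both prerequisites met — the first turning is done (May 21, 2015), affinage is complete (May 24, 2015); the later is May 24, 2015.
The wheel is cut for sale: May 24, 2015 + 12 days = Jun 5, 2015.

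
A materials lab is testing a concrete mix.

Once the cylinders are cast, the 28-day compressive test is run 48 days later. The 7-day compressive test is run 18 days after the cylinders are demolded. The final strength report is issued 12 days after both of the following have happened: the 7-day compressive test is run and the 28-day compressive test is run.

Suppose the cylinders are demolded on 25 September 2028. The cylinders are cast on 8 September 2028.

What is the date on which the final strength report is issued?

7 November 2028

The cylinders are demolded: Sep 25, 2028.
The 7-day compressive test is run: Sep 25, 2028 + 18 days = Oct 13, 2028.
The cylinders are cast: Sep 8, 2028.
The 28-day compressive test is run: Sep 8, 2028 + 48 days = Oct 26, 2028.
Both prerequisites met — the 7-day compressive test is run (Oct 13, 2028), the 28-day compressive test is run (Oct 26, 2028); the later is Oct 26, 2028.
The final strength report is issued: Oct 26, 2028 + 12 days = Nov 7, 2028.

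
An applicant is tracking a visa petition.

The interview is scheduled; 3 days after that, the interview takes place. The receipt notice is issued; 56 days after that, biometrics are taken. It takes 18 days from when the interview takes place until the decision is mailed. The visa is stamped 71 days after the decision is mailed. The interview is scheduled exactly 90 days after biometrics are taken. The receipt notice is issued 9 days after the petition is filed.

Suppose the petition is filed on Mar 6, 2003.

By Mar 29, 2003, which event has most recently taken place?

The receipt notice is issued

The petition is filed: Mar 6, 2003.
The receipt notice is issued: Mar 6, 2003 + 9 days = Mar 15, 2003.
Biometrics are taken: Mar 15, 2003 + 56 days = May 10, 2003.
The interview is scheduled: May 10, 2003 + 90 days = Aug 8, 2003.
The interview takes place: Aug 8, 2003 + 3 days = Aug 11, 2003.
The decision is mailed: Aug 11, 2003 + 18 days = Aug 29, 2003.
The visa is stamped: Aug 29, 2003 + 71 days = Nov 8, 2003.
Mar 29, 2003 falls between when the receipt notice is issued (Mar 15, 2003) and when biometrics are taken (May 10, 2003).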